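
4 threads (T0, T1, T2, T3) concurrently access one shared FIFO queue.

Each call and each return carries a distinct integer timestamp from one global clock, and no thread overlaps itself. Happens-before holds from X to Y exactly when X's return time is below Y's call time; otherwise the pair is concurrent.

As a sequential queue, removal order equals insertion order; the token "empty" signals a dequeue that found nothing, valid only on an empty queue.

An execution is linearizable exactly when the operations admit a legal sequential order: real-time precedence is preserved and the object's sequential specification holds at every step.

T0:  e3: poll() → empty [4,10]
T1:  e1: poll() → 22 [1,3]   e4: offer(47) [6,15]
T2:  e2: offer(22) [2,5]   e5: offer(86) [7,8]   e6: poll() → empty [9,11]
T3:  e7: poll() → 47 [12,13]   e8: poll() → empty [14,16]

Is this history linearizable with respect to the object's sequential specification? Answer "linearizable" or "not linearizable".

through event 10 a valid linearization exists; event 11 (e6 responding at time 11) ends that
5 completed operations, 7 real-time-consistent orders — every FIFO queue replay fails
no escape via the 1 pending operation (e4): every completion choice fails
for example e1, e2, e3, e5, e6 (pending dropped) fails at step 1: e1 poll() → 22 is not legal there
for example e1, e2, e5, e3, e6 (pending dropped) fails at step 1: e1 poll() → 22 is not legal there

not linearizable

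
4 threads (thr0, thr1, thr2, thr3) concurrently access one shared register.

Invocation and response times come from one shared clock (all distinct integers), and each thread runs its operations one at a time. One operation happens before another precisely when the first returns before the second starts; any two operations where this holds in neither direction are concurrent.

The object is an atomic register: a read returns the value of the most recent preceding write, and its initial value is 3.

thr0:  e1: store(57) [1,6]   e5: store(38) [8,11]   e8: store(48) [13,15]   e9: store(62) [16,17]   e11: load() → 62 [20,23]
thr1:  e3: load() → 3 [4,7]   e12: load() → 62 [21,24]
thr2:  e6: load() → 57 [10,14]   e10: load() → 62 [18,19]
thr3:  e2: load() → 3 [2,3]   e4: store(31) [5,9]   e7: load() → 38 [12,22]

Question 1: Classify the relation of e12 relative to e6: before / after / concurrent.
after

e12 spans [21,24], e6 spans [10,14]
resp(e6)=14 < inv(e12)=21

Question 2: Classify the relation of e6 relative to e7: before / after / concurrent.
concurrent

e6 spans [10,14], e7 spans [12,22]
the intervals overlap in both directions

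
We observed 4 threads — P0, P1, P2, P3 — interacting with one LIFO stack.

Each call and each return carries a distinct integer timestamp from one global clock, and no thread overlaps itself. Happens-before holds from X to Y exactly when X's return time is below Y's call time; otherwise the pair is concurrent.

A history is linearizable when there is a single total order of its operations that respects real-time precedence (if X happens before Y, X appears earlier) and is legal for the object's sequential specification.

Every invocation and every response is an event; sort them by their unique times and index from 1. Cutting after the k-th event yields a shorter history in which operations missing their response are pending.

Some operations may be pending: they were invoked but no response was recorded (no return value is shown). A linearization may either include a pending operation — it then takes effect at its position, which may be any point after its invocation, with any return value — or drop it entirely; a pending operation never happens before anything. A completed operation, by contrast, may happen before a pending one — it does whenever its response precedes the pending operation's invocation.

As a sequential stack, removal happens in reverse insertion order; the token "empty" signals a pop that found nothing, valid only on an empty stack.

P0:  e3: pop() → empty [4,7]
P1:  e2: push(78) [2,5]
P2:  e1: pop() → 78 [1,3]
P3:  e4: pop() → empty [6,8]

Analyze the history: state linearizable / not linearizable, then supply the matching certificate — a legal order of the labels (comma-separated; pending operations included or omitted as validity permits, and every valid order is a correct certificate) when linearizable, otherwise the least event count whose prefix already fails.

linearizable — witness: e2, e1, e3, e4

1. e2 push(78), leaving stack <78>
2. e1 pop() → 78, leaving stack <>
3. e3 pop() → empty, leaving stack <>
4. e4 pop() → empty, leaving stack <>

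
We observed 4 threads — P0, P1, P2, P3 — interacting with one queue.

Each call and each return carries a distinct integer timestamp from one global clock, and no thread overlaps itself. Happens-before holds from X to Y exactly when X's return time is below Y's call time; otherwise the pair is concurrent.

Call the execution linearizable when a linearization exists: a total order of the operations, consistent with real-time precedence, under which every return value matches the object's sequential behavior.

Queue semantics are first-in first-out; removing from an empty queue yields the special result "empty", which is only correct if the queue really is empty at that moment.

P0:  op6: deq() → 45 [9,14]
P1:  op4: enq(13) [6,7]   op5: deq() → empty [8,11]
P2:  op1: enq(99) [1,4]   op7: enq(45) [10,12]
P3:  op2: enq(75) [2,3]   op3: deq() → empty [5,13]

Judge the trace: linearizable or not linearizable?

events 1..10 are fine; event 11 — the response of op5 at time 11 — makes the prefix non-linearizable
2 orders of the 4 completed queue ops respect real time; none is legal
every completion of the 3 pending operations (op3, op6, op7) was checked; none linearizes
for example op1, op2, op4, op5 (pending dropped) fails at step 4: op5 deq() → empty is not legal there
for example op2, op1, op4, op5 (pending dropped) fails at step 4: op5 deq() → empty is not legal there

not linearizable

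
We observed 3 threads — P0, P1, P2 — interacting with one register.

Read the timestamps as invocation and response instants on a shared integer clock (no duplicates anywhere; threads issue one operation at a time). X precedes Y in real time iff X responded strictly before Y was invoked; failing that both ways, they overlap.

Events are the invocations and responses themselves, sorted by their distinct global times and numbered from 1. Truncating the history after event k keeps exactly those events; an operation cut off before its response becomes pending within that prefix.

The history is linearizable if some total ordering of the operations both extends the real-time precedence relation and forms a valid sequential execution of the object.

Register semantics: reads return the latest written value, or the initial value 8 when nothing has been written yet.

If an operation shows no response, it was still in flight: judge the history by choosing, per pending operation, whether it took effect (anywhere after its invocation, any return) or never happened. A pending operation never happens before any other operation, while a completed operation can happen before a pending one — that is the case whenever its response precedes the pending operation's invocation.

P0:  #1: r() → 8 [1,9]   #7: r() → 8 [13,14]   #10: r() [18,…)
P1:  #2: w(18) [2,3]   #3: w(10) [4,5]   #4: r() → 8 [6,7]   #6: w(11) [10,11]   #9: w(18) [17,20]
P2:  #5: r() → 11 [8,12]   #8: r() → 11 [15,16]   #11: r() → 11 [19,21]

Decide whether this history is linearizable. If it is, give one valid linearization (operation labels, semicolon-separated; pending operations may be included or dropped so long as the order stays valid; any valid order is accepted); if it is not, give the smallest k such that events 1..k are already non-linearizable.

events 1..6 are fine; event 7 — the response of #4 at time 7 — makes the prefix non-linearizable
one real-time candidate order over the 3 completed operations — the register replay rejects it
including or dropping the 1 pending operation (#1) in any combination fails
for example #2, #3, #4 (pending dropped) fails at step 3: #4 r() → 8 is not legal there

not linearizable — minimal violating prefix: 7 events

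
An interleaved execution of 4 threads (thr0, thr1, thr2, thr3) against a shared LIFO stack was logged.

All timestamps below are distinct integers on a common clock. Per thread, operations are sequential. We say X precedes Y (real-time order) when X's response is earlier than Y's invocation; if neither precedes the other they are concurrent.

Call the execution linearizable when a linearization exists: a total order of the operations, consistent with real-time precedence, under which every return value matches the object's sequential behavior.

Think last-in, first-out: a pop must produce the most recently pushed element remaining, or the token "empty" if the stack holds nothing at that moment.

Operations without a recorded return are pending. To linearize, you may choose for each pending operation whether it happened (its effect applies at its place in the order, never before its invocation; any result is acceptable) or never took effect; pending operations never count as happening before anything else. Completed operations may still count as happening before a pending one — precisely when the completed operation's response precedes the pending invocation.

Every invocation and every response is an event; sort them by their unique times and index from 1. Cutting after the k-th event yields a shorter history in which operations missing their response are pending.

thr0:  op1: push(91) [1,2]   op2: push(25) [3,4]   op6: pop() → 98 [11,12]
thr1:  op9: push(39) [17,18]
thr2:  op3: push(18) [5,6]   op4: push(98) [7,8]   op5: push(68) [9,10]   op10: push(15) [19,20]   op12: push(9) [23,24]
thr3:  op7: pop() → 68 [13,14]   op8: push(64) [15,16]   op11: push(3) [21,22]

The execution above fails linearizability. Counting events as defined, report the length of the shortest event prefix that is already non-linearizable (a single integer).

one valid order for events 1..11 is op1, op2, op3, op4, op5:
step 1: op1 push(91) — stack <91>
step 2: op2 push(25) — stack <91,25>
step 3: op3 push(18) — stack <91,25,18>
step 4: op4 push(98) — stack <91,25,18,98>
step 5: op5 push(68) — stack <91,25,18,98,68>
event 12 — op6's response, time 12 — after it, nothing linearizes
sample order op1, op2, op3, op4, op5, op6 stalls at step 6 — op6 pop() → 98 has no legal effect

12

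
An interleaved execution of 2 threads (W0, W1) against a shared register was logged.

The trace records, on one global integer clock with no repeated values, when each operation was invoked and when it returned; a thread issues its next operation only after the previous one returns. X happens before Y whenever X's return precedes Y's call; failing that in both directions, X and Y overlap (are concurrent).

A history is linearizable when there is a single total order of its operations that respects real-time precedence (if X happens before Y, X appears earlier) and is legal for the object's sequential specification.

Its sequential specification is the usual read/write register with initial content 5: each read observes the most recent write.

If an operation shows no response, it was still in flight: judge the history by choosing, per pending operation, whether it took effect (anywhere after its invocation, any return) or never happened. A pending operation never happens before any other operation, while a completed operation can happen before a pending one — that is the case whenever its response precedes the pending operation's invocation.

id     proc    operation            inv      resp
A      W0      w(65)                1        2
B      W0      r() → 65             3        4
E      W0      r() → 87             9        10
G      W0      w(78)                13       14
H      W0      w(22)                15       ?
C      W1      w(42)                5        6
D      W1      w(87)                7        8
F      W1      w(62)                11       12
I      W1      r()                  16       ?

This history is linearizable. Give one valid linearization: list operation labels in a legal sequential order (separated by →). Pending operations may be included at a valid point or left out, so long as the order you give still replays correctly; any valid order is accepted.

1. A w(65), leaving value 65
2. B r() → 65, leaving value 65
3. C w(42), leaving value 42
4. D w(87), leaving value 87
5. E r() → 87, leaving value 87
6. F w(62), leaving value 62
7. G w(78), leaving value 78

A → B → C → D → E → F → G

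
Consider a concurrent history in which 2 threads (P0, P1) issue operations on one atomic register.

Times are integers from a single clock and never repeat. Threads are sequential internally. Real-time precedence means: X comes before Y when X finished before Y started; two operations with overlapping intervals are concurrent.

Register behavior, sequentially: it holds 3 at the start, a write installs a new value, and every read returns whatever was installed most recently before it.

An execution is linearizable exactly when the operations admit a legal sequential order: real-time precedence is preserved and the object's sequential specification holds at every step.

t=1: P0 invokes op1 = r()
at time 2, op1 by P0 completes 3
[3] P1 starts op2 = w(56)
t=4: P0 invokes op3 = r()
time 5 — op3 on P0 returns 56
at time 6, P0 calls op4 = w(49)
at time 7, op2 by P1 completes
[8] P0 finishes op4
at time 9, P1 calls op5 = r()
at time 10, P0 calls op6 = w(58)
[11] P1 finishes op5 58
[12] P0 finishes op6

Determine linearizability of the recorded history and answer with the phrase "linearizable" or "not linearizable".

linearizable

a witness: op1, op2, op3, op4, op6, op5
step 1: op1 r() → 3 — value 3
step 2: op2 w(56) — value 56
step 3: op3 r() → 56 — value 56
step 4: op4 w(49) — value 49
step 5: op6 w(58) — value 58
step 6: op5 r() → 58 — value 58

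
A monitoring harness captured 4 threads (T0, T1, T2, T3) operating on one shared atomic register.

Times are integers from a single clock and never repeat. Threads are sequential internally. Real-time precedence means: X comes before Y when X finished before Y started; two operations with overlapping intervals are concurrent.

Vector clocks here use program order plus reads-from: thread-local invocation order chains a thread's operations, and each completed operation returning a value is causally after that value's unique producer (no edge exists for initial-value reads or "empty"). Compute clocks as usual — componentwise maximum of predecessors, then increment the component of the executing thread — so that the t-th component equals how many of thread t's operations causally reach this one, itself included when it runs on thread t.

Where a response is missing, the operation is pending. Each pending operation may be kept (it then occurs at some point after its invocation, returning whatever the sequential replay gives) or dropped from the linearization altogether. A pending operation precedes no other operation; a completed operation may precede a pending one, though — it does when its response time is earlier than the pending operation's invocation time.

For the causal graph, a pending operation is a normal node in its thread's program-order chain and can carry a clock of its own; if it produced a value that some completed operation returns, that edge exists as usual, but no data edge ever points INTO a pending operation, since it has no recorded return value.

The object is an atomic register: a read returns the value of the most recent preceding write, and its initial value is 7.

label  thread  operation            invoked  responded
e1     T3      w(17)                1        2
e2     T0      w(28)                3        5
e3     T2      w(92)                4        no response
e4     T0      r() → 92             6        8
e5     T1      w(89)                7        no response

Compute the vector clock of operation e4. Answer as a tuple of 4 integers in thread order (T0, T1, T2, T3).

(2, 0, 1, 0)

no predecessors for e1 (invoked 1): T3 increments from zero → (0, 0, 0, 1)
no predecessors for e3 (invoked 4): T2 increments from zero → (0, 0, 1, 0)
no predecessors for e5 (invoked 7): T1 increments from zero → (0, 1, 0, 0)
no predecessors for e2 (invoked 3): T0 increments from zero → (1, 0, 0, 0)
from VC(e2)=(1, 0, 0, 0), VC(e3)=(0, 0, 1, 0), e4 (invoked 6) maxes components and bumps T0 → (2, 0, 1, 0)
target: VC(e4) = (2, 0, 1, 0)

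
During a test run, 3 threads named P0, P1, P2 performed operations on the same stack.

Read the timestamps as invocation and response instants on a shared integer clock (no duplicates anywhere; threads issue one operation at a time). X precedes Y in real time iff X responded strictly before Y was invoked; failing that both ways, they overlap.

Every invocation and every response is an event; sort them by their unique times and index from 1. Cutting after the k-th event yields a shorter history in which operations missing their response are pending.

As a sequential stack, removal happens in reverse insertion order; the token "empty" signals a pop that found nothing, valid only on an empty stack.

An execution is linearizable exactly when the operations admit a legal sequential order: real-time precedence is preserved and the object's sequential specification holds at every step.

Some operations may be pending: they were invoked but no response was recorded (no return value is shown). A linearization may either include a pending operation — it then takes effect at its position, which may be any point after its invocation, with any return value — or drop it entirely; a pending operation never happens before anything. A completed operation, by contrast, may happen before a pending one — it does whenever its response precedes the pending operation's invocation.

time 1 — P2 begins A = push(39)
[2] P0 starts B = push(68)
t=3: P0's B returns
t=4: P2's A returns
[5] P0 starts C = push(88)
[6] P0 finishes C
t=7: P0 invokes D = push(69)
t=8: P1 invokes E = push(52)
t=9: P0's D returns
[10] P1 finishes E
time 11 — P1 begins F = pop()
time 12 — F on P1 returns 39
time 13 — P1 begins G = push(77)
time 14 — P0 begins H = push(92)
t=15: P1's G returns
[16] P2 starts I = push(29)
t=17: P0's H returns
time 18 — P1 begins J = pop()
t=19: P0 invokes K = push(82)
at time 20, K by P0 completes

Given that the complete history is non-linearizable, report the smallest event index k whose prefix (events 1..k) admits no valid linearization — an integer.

one valid order for events 1..11 is A, B, C, D, E:
step 1: A push(39) — stack <39>
step 2: B push(68) — stack <39,68>
step 3: C push(88) — stack <39,68,88>
step 4: D push(69) — stack <39,68,88,69>
step 5: E push(52) — stack <39,68,88,69,52>
include event 12 — F responding at 12 — and every candidate order breaks
one such order, A, B, C, D, E, F, breaks at step 6 where F pop() → 39 is illegal
one such order, A, B, C, E, D, F, breaks at step 6 where F pop() → 39 is illegal

12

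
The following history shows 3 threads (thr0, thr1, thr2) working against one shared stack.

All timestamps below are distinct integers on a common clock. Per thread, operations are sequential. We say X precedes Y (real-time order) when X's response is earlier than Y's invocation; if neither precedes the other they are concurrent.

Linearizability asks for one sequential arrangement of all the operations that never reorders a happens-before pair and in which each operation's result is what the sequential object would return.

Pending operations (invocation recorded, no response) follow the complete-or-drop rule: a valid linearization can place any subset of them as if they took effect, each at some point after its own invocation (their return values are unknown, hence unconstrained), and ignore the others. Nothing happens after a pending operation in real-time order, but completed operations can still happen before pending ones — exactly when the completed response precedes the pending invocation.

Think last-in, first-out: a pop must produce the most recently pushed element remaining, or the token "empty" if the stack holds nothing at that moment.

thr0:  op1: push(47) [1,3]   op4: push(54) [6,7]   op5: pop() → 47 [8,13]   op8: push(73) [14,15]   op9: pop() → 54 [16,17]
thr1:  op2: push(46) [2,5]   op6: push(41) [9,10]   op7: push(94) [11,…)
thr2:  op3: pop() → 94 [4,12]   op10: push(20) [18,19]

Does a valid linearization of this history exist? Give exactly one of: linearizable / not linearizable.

not linearizable

through event 12 a valid linearization exists; event 13 (op5 responding at time 13) ends that
every one of the 18 real-time-consistent orders over 6 completed stack ops fails the sequential spec
include/drop combinations of the 1 pending operation (op7) were all tried; none helps
e.g. op1, op2, op3, op4, op5, op6 (pending dropped): illegal at step 3, since op3 pop() → 94 cannot apply there
e.g. op1, op2, op3, op4, op6, op5 (pending dropped): illegal at step 3, since op3 pop() → 94 cannot apply there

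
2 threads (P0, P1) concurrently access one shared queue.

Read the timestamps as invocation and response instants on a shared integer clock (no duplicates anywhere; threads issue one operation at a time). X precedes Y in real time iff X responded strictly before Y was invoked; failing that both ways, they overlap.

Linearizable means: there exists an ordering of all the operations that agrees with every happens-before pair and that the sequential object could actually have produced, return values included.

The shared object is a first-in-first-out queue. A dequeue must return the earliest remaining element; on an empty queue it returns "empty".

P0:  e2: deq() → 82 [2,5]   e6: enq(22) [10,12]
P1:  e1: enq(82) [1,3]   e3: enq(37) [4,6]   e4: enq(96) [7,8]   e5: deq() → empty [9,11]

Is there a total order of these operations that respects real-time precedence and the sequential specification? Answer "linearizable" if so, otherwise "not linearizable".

not linearizable

the violation lands at event 11, e5's response at time 11: events 1..10 linearize, events 1..11 do not
every one of the 3 real-time-consistent orders over 5 completed queue ops fails the sequential spec
include/drop combinations of the 1 pending operation (e6) were all tried; none helps
e.g. e1, e2, e3, e4, e5 (pending dropped): illegal at step 5, since e5 deq() → empty cannot apply there
e.g. e1, e3, e2, e4, e5 (pending dropped): illegal at step 5, since e5 deq() → empty cannot apply there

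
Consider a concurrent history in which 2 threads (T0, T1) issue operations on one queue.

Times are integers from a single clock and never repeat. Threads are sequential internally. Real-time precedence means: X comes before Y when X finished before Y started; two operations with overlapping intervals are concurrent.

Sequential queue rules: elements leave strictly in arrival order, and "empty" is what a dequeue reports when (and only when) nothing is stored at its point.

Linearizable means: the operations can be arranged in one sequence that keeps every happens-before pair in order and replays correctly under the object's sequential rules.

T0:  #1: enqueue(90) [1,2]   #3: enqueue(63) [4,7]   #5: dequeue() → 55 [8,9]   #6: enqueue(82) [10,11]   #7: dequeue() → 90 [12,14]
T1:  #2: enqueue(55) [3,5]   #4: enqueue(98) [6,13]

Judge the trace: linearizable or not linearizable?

not linearizable

through event 8 a valid linearization exists; event 9 (#5 responding at time 9) ends that
the 4 completed operations admit 2 real-time orders; each fails the queue replay
completion choices over the 1 pending operation (#4) were checked; none helps
one such order, #1, #2, #3, #5 (pending dropped), breaks at step 4 where #5 dequeue() → 55 is illegal
one such order, #1, #3, #2, #5 (pending dropped), breaks at step 4 where #5 dequeue() → 55 is illegal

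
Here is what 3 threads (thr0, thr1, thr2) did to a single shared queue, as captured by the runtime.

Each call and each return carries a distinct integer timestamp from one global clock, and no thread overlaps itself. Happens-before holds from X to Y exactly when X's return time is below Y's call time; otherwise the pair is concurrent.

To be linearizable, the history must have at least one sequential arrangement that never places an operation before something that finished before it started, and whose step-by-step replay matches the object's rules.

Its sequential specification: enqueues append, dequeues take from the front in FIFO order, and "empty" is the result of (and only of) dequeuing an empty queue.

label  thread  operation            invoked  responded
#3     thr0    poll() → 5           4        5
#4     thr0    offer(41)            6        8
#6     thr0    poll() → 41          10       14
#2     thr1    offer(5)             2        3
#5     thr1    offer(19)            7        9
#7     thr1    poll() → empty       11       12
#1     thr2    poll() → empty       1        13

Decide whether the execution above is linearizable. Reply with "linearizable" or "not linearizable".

not linearizable

cut after 12 events: linearizable; cut after 13 events (#1 responds, time 13): not linearizable
the 6 completed operations admit 12 real-time orders; each fails the queue replay
completion choices over the 1 pending operation (#6) were checked; none helps
for example #1, #2, #3, #4, #5, #7 (pending dropped) fails at step 6: #7 poll() → empty is not legal there
for example #1, #2, #3, #5, #4, #7 (pending dropped) fails at step 6: #7 poll() → empty is not legal there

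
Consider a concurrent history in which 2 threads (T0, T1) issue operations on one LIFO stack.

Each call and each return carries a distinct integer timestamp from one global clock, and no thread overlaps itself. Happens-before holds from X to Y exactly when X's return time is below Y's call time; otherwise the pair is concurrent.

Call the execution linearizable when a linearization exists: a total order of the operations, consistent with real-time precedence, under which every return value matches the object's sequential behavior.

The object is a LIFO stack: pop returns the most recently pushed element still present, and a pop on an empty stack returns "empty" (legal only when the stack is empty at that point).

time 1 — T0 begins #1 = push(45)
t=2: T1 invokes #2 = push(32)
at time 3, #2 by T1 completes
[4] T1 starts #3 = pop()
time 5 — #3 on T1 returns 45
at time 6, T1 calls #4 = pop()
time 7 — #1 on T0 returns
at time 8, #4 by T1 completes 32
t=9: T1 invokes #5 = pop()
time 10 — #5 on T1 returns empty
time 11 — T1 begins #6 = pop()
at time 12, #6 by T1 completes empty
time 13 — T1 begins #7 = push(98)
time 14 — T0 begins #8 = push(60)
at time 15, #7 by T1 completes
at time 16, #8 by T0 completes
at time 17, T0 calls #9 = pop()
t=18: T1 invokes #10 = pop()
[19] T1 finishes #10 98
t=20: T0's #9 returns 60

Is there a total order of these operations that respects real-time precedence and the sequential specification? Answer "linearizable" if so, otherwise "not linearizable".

witness order: #2, #1, #3, #4, #5, #6, #7, #8, #9, #10
step 1: #2 push(32) — stack <32>
step 2: #1 push(45) — stack <32,45>
step 3: #3 pop() → 45 — stack <32>
step 4: #4 pop() → 32 — stack <>
step 5: #5 pop() → empty — stack <>
step 6: #6 pop() → empty — stack <>
step 7: #7 push(98) — stack <98>
step 8: #8 push(60) — stack <98,60>
step 9: #9 pop() → 60 — stack <98>
step 10: #10 pop() → 98 — stack <>

linearizable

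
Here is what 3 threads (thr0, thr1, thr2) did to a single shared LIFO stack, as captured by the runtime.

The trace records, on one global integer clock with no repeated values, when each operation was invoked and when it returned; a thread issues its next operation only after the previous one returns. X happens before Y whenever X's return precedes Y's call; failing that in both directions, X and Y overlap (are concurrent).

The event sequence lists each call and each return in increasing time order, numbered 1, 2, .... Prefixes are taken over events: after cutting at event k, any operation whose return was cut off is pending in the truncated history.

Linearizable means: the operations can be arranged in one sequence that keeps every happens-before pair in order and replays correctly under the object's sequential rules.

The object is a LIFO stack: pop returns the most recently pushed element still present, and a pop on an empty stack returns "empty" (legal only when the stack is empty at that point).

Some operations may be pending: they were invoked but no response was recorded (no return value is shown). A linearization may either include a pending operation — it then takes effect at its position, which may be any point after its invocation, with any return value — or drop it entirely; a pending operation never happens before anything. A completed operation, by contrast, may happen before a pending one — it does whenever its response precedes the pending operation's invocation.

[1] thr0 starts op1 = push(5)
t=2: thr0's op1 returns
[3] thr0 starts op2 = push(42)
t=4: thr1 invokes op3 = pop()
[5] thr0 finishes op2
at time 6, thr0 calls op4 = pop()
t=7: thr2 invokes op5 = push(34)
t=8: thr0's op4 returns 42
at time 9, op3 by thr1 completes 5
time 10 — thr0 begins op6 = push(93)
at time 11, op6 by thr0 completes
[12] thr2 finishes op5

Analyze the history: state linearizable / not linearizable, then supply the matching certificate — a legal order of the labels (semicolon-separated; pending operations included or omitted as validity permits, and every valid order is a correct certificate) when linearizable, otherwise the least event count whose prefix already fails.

1. op1 push(5), leaving stack <5>
2. op2 push(42), leaving stack <5,42>
3. op4 pop() → 42, leaving stack <5>
4. op3 pop() → 5, leaving stack <>
5. op5 push(34), leaving stack <34>
6. op6 push(93), leaving stack <34,93>

linearizable — witness: op1; op2; op4; op3; op5; op6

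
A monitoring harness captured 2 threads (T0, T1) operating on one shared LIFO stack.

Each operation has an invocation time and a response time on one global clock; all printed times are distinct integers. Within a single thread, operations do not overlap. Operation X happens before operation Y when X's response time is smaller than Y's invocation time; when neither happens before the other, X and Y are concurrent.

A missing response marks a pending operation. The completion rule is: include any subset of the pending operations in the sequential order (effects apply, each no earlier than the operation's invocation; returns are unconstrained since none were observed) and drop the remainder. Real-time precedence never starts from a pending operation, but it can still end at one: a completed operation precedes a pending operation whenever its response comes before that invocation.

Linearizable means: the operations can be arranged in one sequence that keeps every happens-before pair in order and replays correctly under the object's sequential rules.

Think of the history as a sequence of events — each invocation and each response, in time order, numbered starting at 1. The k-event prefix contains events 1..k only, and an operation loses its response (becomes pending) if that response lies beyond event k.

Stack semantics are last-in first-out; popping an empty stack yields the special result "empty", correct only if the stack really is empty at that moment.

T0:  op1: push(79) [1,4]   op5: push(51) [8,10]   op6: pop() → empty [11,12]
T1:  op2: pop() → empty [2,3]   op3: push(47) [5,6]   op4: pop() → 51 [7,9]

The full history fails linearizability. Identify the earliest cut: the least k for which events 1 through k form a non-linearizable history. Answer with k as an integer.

events 1..11 are linearizable; a witness order is op2, op1, op3, op5, op4:
after step 1 (op2 pop() → empty): stack <>
after step 2 (op1 push(79)): stack <79>
after step 3 (op3 push(47)): stack <79,47>
after step 4 (op5 push(51)): stack <79,47,51>
after step 5 (op4 pop() → 51): stack <79,47>
with event 12 included (op6 responding at time 12), all real-time-consistent orders fail
one such order, op1, op2, op3, op4, op5, op6, breaks at step 2 where op2 pop() → empty is illegal
one such order, op1, op2, op3, op5, op4, op6, breaks at step 2 where op2 pop() → empty is illegal

12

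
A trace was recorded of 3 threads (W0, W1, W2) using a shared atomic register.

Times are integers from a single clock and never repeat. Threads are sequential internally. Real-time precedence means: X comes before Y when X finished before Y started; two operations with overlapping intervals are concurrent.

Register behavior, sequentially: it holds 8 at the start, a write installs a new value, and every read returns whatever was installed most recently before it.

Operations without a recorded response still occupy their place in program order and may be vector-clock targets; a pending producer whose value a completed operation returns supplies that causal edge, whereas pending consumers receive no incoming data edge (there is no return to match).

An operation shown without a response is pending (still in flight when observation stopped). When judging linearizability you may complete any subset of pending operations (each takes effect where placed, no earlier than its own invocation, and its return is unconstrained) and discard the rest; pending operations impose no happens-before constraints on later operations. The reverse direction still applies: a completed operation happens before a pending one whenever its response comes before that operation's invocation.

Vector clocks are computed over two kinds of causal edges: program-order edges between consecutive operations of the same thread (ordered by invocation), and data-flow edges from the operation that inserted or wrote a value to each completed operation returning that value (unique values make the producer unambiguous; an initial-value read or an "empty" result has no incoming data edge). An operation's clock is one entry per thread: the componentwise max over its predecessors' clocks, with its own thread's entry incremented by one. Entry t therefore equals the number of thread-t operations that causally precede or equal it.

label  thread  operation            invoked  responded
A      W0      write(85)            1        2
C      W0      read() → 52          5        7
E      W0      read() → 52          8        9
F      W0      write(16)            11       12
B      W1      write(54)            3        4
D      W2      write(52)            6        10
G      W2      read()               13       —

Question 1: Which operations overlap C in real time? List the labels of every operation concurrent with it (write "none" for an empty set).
D

C spans [5,7]: anything still running between times 5 and 7 counts as concurrent
A [1,2]: before
B [3,4]: before
D [6,10]: concurrent
E [8,9]: after
F [11,12]: after
G [13,…): after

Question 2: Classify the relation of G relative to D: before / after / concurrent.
after

G spans [13,…), D spans [6,10]
resp(D)=10 < inv(G)=13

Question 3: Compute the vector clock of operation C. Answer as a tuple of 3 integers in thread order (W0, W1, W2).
(2, 0, 1)

D (invocation 6): nothing precedes it; W2's component alone gives (0, 0, 1)
B (invocation 3): nothing precedes it; W1's component alone gives (0, 1, 0)
A (invocation 1): nothing precedes it; W0's component alone gives (1, 0, 0)
merge at G (invoked 13): VC(D)=(0, 0, 1), own-thread bump on W2 → (0, 0, 2)
merge at C (invoked 5): VC(A)=(1, 0, 0), VC(D)=(0, 0, 1), own-thread bump on W0 → (2, 0, 1)
merge at E (invoked 8): VC(C)=(2, 0, 1), VC(D)=(0, 0, 1), own-thread bump on W0 → (3, 0, 1)
merge at F (invoked 11): VC(E)=(3, 0, 1), own-thread bump on W0 → (4, 0, 1)
target: VC(C) = (2, 0, 1)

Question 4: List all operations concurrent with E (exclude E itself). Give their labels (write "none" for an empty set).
D

E runs from 8 to 9; window-overlapping ops are concurrent
A [1,2]: before
B [3,4]: before
C [5,7]: before
D [6,10]: concurrent
F [11,12]: after
G [13,…): after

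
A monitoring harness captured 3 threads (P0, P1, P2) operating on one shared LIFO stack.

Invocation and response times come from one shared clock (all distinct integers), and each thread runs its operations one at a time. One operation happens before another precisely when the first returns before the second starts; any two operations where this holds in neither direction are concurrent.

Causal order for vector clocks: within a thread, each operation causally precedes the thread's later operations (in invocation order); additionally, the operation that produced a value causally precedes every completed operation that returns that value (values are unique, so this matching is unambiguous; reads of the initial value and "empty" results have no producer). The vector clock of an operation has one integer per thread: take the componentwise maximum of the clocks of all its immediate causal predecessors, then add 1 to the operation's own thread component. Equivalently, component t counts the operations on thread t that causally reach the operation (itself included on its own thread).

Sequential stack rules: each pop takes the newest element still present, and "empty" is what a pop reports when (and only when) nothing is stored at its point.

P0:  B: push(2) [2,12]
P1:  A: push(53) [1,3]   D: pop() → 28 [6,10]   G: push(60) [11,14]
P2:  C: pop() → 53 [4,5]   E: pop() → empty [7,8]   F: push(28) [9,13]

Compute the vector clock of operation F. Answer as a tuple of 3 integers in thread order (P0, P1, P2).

(0, 1, 3)

A (invocation 1): nothing precedes it; P1's component alone gives (0, 1, 0)
B (invocation 2): nothing precedes it; P0's component alone gives (1, 0, 0)
VC(C, invoked at 4): max of VC(A)=(0, 1, 0), then +1 on thread P2 → (0, 1, 1)
VC(E, invoked at 7): max of VC(C)=(0, 1, 1), then +1 on thread P2 → (0, 1, 2)
VC(F, invoked at 9): max of VC(E)=(0, 1, 2), then +1 on thread P2 → (0, 1, 3)
VC(D, invoked at 6): max of VC(A)=(0, 1, 0), VC(F)=(0, 1, 3), then +1 on thread P1 → (0, 2, 3)
VC(G, invoked at 11): max of VC(D)=(0, 2, 3), then +1 on thread P1 → (0, 3, 3)
target: VC(F) = (0, 1, 3)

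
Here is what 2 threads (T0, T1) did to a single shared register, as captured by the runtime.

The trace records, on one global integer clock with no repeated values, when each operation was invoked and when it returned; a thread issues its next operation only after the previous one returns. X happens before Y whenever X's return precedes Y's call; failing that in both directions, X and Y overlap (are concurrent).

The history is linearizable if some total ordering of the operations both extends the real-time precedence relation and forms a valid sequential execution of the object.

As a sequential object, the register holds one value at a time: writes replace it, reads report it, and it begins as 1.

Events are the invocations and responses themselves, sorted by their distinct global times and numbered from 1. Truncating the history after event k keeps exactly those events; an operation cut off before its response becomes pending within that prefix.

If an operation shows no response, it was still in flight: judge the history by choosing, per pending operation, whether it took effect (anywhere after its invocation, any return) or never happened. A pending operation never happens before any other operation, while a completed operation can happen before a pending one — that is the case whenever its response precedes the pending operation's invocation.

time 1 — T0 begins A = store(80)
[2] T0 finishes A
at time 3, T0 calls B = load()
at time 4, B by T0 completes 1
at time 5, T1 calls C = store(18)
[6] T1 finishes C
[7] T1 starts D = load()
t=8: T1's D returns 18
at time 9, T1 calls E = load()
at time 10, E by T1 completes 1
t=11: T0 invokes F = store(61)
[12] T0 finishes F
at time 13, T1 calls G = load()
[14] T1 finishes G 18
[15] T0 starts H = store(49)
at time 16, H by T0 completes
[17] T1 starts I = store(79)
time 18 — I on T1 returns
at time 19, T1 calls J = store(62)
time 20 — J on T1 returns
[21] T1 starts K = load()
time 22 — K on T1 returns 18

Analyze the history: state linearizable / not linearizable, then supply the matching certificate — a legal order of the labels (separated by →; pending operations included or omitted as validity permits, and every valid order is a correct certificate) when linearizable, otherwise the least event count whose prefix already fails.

through event 3 a valid linearization exists; event 4 (B responding at time 4) ends that
exactly one order of the 2 completed ops respects real time; the register replay fails
e.g. A, B: illegal at step 2, since B load() → 1 cannot apply there

not linearizable — minimal violating prefix: 4 events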